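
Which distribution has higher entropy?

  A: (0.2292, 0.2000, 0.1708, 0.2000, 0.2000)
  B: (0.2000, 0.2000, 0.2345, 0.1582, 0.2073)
A

Both distributions are close to uniform, making this a harder comparison.

H(A) = 2.3157 bits
H(B) = 2.3109 bits

The distribution closer to uniform has higher entropy.
Answer: A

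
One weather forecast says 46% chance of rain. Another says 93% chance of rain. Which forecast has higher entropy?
46% forecast

Treat each forecast as a Bernoulli distribution. Binary entropy is maximized at p=0.5 and falls off symmetrically toward 0 or 1. The 46% forecast is closer to 50%, so it is more uncertain. H(46%) ≈ 0.995 bits, H(93%) ≈ 0.366 bits.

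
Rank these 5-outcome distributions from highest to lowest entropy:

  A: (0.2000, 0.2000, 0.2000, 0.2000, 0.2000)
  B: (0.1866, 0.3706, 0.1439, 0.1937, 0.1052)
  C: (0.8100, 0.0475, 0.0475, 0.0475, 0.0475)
A > B > C

Key insight: Entropy is maximized by uniform distributions and minimized by concentrated distributions.

- Uniform distributions have maximum entropy log₂(5) = 2.3219 bits
- The more "peaked" or concentrated a distribution, the lower its entropy

Entropies:
  H(A) = 2.3219 bits
  H(B) = 2.1856 bits
  H(C) = 1.0815 bits

Ranking: A > B > C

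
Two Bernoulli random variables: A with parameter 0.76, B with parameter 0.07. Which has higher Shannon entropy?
A

For binary distributions, entropy is maximized at p=0.5 and decreases as p moves toward 0 or 1.

H(A) = H(0.76) = 0.7950 bits
H(B) = H(0.07) = 0.3659 bits

Distribution A (p=0.76) is closer to uniform (p=0.5), so it has higher entropy.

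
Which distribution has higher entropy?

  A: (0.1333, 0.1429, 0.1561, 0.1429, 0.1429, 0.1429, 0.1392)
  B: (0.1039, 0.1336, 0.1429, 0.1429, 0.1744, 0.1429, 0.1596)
A

Both distributions are close to uniform, making this a harder comparison.

H(A) = 2.8060 bits
H(B) = 2.7924 bits

The distribution closer to uniform has higher entropy.
Answer: A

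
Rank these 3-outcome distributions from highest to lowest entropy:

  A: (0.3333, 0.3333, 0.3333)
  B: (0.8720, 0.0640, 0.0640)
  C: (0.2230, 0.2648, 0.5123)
A > C > B

Key insight: Entropy is maximized by uniform distributions and minimized by concentrated distributions.

- Uniform distributions have maximum entropy log₂(3) = 1.5850 bits
- The more "peaked" or concentrated a distribution, the lower its entropy

Entropies:
  H(A) = 1.5850 bits
  H(B) = 0.6799 bits
  H(C) = 1.4847 bits

Ranking: A > C > B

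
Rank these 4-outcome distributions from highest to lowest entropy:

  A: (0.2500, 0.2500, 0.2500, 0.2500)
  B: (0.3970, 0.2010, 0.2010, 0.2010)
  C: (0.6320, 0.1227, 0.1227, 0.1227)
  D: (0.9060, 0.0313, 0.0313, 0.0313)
A > B > C > D

Key insight: Entropy is maximized by uniform distributions and minimized by concentrated distributions.

Entropies:
  H(A) = 2.0000 bits
  H(B) = 1.9249 bits
  H(C) = 1.5324 bits
  H(D) = 0.5987 bits

Ranking: A > B > C > D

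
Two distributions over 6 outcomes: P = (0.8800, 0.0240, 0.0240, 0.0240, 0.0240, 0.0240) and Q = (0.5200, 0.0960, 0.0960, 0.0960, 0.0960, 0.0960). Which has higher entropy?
Q

P is highly concentrated on one outcome (88%), making it nearly deterministic. Q spreads its mass more evenly (max 52%). The more spread-out distribution has higher entropy: H(P) ≈ 0.808 bits, H(Q) ≈ 2.113 bits.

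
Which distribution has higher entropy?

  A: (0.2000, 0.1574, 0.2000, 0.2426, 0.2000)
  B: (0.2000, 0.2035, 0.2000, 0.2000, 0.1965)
B

Both distributions are close to uniform, making this a harder comparison.

H(A) = 2.3088 bits
H(B) = 2.3218 bits

The distribution closer to uniform has higher entropy.
Answer: B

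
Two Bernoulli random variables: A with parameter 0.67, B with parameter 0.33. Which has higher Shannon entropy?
Equal

For binary distributions, entropy is maximized at p=0.5 and decreases as p moves toward 0 or 1.

H(A) = H(0.67) = 0.9149 bits
H(B) = H(0.33) = 0.9149 bits

Both distributions are equally far from uniform (|0.67-0.5| = |0.33-0.5|), so they have the same entropy.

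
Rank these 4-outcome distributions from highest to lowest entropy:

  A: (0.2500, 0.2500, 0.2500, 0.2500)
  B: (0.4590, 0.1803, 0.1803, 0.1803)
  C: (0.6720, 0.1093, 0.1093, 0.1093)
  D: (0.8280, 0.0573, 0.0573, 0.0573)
A > B > C > D

Key insight: Entropy is maximized by uniform distributions and minimized by concentrated distributions.

Entropies:
  H(A) = 2.0000 bits
  H(B) = 1.8526 bits
  H(C) = 1.4327 bits
  H(D) = 0.9349 bits

Ranking: A > B > C > D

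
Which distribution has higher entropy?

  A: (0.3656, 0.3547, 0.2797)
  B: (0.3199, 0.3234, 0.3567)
B

Both distributions are close to uniform, making this a harder comparison.

H(A) = 1.5752 bits
H(B) = 1.5832 bits

The distribution closer to uniform has higher entropy.
Answer: B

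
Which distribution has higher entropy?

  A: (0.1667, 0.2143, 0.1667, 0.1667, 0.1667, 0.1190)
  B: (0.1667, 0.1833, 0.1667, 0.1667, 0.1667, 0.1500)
B

Both distributions are close to uniform, making this a harder comparison.

H(A) = 2.5650 bits
H(B) = 2.5826 bits

The distribution closer to uniform has higher entropy.
Answer: B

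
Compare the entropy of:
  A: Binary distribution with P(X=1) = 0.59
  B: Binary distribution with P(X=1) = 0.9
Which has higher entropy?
A

For binary distributions, entropy is maximized at p=0.5 and decreases as p moves toward 0 or 1.

H(A) = H(0.59) = 0.9765 bits
H(B) = H(0.9) = 0.4690 bits

Distribution A (p=0.59) is closer to uniform (p=0.5), so it has higher entropy.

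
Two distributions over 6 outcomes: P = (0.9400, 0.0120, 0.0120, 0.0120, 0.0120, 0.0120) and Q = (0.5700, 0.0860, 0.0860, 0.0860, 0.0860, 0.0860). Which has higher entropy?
Q

P is highly concentrated on one outcome (94%), making it nearly deterministic. Q spreads its mass more evenly (max 57%). The more spread-out distribution has higher entropy: H(P) ≈ 0.467 bits, H(Q) ≈ 1.984 bits.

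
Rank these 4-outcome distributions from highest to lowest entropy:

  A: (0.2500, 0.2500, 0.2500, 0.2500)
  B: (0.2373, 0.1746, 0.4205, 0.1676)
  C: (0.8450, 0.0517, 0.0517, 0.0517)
A > B > C

Key insight: Entropy is maximized by uniform distributions and minimized by concentrated distributions.

- Uniform distributions have maximum entropy log₂(4) = 2.0000 bits
- The more "peaked" or concentrated a distribution, the lower its entropy

Entropies:
  H(A) = 2.0000 bits
  H(B) = 1.8895 bits
  H(C) = 0.8679 bits

Ranking: A > B > C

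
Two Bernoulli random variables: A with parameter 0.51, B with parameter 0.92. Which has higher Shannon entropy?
A

For binary distributions, entropy is maximized at p=0.5 and decreases as p moves toward 0 or 1.

H(A) = H(0.51) = 0.9997 bits
H(B) = H(0.92) = 0.4022 bits

Distribution A (p=0.51) is closer to uniform (p=0.5), so it has higher entropy.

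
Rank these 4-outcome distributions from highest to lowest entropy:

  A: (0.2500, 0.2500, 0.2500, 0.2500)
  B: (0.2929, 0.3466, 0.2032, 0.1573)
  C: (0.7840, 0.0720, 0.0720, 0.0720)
A > B > C

Key insight: Entropy is maximized by uniform distributions and minimized by concentrated distributions.

- Uniform distributions have maximum entropy log₂(4) = 2.0000 bits
- The more "peaked" or concentrated a distribution, the lower its entropy

Entropies:
  H(A) = 2.0000 bits
  H(B) = 1.9356 bits
  H(C) = 1.0951 bits

Ranking: A > B > C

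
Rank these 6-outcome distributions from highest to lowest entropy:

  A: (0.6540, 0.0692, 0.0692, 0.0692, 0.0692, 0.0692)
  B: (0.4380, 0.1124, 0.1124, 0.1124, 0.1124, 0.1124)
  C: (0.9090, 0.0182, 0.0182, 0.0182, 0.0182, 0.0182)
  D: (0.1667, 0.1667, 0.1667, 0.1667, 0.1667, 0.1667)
D > B > A > C

Key insight: Entropy is maximized by uniform distributions and minimized by concentrated distributions.

Entropies:
  H(A) = 1.7338 bits
  H(B) = 2.2938 bits
  H(C) = 0.6511 bits
  H(D) = 2.5850 bits

Ranking: D > B > A > C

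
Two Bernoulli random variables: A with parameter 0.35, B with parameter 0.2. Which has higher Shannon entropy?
A

For binary distributions, entropy is maximized at p=0.5 and decreases as p moves toward 0 or 1.

H(A) = H(0.35) = 0.9341 bits
H(B) = H(0.2) = 0.7219 bits

Distribution A (p=0.35) is closer to uniform (p=0.5), so it has higher entropy.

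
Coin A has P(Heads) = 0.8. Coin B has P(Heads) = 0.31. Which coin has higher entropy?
B

For binary distributions, entropy is maximized at p=0.5 and decreases as p moves toward 0 or 1.

H(A) = H(0.8) = 0.7219 bits
H(B) = H(0.31) = 0.8932 bits

Distribution B (p=0.31) is closer to uniform (p=0.5), so it has higher entropy.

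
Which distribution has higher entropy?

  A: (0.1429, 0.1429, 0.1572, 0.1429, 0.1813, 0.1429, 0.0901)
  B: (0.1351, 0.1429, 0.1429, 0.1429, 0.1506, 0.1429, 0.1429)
B

Both distributions are close to uniform, making this a harder comparison.

H(A) = 2.7833 bits
H(B) = 2.8068 bits

The distribution closer to uniform has higher entropy.
Answer: B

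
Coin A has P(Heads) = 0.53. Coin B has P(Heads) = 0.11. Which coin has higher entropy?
A

For binary distributions, entropy is maximized at p=0.5 and decreases as p moves toward 0 or 1.

H(A) = H(0.53) = 0.9974 bits
H(B) = H(0.11) = 0.4999 bits

Distribution A (p=0.53) is closer to uniform (p=0.5), so it has higher entropy.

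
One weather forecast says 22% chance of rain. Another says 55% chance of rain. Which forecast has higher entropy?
55% forecast

Treat each forecast as a Bernoulli distribution. Binary entropy is maximized at p=0.5 and falls off symmetrically toward 0 or 1. The 55% forecast is closer to 50%, so it is more uncertain. H(22%) ≈ 0.760 bits, H(55%) ≈ 0.993 bits.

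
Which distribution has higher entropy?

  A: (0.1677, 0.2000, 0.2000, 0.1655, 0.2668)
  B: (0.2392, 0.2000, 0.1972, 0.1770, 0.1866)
B

Both distributions are close to uniform, making this a harder comparison.

H(A) = 2.2989 bits
H(B) = 2.3141 bits

The distribution closer to uniform has higher entropy.
Answer: B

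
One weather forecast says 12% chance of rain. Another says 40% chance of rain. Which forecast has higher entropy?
40% forecast

Treat each forecast as a Bernoulli distribution. Binary entropy is maximized at p=0.5 and falls off symmetrically toward 0 or 1. The 40% forecast is closer to 50%, so it is more uncertain. H(12%) ≈ 0.529 bits, H(40%) ≈ 0.971 bits.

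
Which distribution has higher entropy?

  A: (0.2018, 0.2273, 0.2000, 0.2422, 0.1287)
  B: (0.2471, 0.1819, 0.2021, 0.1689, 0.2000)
B

Both distributions are close to uniform, making this a harder comparison.

H(A) = 2.2923 bits
H(B) = 2.3096 bits

The distribution closer to uniform has higher entropy.
Answer: B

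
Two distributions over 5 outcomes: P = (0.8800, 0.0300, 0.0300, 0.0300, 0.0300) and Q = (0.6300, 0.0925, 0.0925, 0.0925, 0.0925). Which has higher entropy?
Q

P is highly concentrated on one outcome (88%), making it nearly deterministic. Q spreads its mass more evenly (max 63%). The more spread-out distribution has higher entropy: H(P) ≈ 0.769 bits, H(Q) ≈ 1.691 bits.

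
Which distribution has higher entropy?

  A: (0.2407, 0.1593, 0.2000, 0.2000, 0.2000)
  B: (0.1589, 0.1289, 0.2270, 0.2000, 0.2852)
A

Both distributions are close to uniform, making this a harder comparison.

H(A) = 2.3099 bits
H(B) = 2.2689 bits

The distribution closer to uniform has higher entropy.
Answer: A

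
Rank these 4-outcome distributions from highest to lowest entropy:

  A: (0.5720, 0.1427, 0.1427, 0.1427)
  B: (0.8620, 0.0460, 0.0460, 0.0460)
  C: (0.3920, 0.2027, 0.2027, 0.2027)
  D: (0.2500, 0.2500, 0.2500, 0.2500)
D > C > A > B

Key insight: Entropy is maximized by uniform distributions and minimized by concentrated distributions.

Entropies:
  H(A) = 1.6634 bits
  H(B) = 0.7977 bits
  H(C) = 1.9297 bits
  H(D) = 2.0000 bits

Ranking: D > C > A > B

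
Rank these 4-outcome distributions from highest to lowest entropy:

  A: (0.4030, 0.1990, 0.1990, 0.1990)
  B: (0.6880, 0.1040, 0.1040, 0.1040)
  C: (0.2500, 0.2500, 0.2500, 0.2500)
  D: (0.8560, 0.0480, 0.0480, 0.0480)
C > A > B > D

Key insight: Entropy is maximized by uniform distributions and minimized by concentrated distributions.

Entropies:
  H(A) = 1.9189 bits
  H(B) = 1.3900 bits
  H(C) = 2.0000 bits
  H(D) = 0.8229 bits

Ranking: C > A > B > D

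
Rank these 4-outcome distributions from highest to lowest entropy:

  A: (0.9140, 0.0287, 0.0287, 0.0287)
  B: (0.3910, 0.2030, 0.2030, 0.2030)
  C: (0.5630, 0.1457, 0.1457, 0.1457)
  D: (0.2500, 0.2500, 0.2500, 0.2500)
D > B > C > A

Key insight: Entropy is maximized by uniform distributions and minimized by concentrated distributions.

Entropies:
  H(A) = 0.5593 bits
  H(B) = 1.9307 bits
  H(C) = 1.6811 bits
  H(D) = 2.0000 bits

Ranking: D > B > C > A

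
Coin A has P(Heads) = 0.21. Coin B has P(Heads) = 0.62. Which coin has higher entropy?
B

For binary distributions, entropy is maximized at p=0.5 and decreases as p moves toward 0 or 1.

H(A) = H(0.21) = 0.7415 bits
H(B) = H(0.62) = 0.9580 bits

Distribution B (p=0.62) is closer to uniform (p=0.5), so it has higher entropy.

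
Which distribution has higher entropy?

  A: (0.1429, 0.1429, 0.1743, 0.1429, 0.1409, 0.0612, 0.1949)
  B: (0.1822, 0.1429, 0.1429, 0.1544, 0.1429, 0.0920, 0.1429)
B

Both distributions are close to uniform, making this a harder comparison.

H(A) = 2.7475 bits
H(B) = 2.7845 bits

The distribution closer to uniform has higher entropy.
Answer: B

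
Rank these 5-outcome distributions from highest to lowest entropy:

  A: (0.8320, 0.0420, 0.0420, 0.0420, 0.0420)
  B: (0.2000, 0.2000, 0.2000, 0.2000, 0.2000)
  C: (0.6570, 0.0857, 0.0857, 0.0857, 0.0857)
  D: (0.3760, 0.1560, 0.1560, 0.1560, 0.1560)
B > D > C > A

Key insight: Entropy is maximized by uniform distributions and minimized by concentrated distributions.

Entropies:
  H(A) = 0.9891 bits
  H(B) = 2.3219 bits
  H(C) = 1.6137 bits
  H(D) = 2.2032 bits

Ranking: B > D > C > A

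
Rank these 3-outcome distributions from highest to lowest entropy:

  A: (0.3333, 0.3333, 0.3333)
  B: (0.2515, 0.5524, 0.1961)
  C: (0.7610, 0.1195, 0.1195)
A > B > C

Key insight: Entropy is maximized by uniform distributions and minimized by concentrated distributions.

- Uniform distributions have maximum entropy log₂(3) = 1.5850 bits
- The more "peaked" or concentrated a distribution, the lower its entropy

Entropies:
  H(A) = 1.5850 bits
  H(B) = 1.4347 bits
  H(C) = 1.0324 bits

Ranking: A > B > C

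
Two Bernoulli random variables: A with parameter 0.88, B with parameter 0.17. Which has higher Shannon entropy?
B

For binary distributions, entropy is maximized at p=0.5 and decreases as p moves toward 0 or 1.

H(A) = H(0.88) = 0.5294 bits
H(B) = H(0.17) = 0.6577 bits

Distribution B (p=0.17) is closer to uniform (p=0.5), so it has higher entropy.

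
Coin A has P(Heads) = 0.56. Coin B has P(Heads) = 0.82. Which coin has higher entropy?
A

For binary distributions, entropy is maximized at p=0.5 and decreases as p moves toward 0 or 1.

H(A) = H(0.56) = 0.9896 bits
H(B) = H(0.82) = 0.6801 bits

Distribution A (p=0.56) is closer to uniform (p=0.5), so it has higher entropy.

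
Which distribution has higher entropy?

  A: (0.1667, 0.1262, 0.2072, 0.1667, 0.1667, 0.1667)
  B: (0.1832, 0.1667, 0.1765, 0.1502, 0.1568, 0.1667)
B

Both distributions are close to uniform, making this a harder comparison.

H(A) = 2.5706 bits
H(B) = 2.5818 bits

The distribution closer to uniform has higher entropy.
Answer: B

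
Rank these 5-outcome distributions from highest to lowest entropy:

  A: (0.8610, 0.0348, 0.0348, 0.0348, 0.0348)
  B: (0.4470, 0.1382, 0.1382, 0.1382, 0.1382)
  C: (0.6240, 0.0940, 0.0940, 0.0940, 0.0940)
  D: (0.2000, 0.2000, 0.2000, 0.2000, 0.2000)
D > B > C > A

Key insight: Entropy is maximized by uniform distributions and minimized by concentrated distributions.

Entropies:
  H(A) = 0.8596 bits
  H(B) = 2.0979 bits
  H(C) = 1.7072 bits
  H(D) = 2.3219 bits

Ranking: D > B > C > A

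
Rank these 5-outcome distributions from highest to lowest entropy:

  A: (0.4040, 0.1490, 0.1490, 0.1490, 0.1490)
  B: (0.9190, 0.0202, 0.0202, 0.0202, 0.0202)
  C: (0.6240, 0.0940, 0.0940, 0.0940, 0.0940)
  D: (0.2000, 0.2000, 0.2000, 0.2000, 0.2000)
D > A > C > B

Key insight: Entropy is maximized by uniform distributions and minimized by concentrated distributions.

Entropies:
  H(A) = 2.1652 bits
  H(B) = 0.5677 bits
  H(C) = 1.7072 bits
  H(D) = 2.3219 bits

Ranking: D > A > C > B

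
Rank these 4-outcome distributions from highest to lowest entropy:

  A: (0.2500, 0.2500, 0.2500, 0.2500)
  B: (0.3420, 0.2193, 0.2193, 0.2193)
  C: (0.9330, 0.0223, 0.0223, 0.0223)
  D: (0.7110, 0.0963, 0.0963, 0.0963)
A > B > D > C

Key insight: Entropy is maximized by uniform distributions and minimized by concentrated distributions.

Entropies:
  H(A) = 2.0000 bits
  H(B) = 1.9696 bits
  H(C) = 0.4608 bits
  H(D) = 1.3255 bits

Ranking: A > B > D > C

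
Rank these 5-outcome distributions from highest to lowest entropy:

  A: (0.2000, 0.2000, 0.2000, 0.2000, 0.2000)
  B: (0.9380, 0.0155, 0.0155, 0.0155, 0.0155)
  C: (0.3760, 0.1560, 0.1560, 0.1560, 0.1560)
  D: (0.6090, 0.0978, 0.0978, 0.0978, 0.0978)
A > C > D > B

Key insight: Entropy is maximized by uniform distributions and minimized by concentrated distributions.

Entropies:
  H(A) = 2.3219 bits
  H(B) = 0.4593 bits
  H(C) = 2.2032 bits
  H(D) = 1.7474 bits

Ranking: A > C > D > B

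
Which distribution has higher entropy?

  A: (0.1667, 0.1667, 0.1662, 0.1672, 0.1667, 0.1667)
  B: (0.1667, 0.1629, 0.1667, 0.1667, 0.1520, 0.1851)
A

Both distributions are close to uniform, making this a harder comparison.

H(A) = 2.5850 bits
H(B) = 2.5825 bits

The distribution closer to uniform has higher entropy.
Answer: A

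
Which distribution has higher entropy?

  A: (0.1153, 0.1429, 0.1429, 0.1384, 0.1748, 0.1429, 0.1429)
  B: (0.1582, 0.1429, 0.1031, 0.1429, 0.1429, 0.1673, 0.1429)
A

Both distributions are close to uniform, making this a harder comparison.

H(A) = 2.7983 bits
H(B) = 2.7945 bits

The distribution closer to uniform has higher entropy.
Answer: A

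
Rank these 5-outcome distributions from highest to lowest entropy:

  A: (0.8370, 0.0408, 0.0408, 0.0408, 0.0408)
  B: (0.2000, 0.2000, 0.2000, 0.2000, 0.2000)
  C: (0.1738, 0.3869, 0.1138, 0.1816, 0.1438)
B > C > A

Key insight: Entropy is maximized by uniform distributions and minimized by concentrated distributions.

- Uniform distributions have maximum entropy log₂(5) = 2.3219 bits
- The more "peaked" or concentrated a distribution, the lower its entropy

Entropies:
  H(A) = 0.9674 bits
  H(B) = 2.3219 bits
  H(C) = 2.1750 bits

Ranking: B > C > A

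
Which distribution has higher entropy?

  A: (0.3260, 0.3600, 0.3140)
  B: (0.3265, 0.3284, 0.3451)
B

Both distributions are close to uniform, making this a harder comparison.

H(A) = 1.5825 bits
H(B) = 1.5845 bits

The distribution closer to uniform has higher entropy.
Answer: B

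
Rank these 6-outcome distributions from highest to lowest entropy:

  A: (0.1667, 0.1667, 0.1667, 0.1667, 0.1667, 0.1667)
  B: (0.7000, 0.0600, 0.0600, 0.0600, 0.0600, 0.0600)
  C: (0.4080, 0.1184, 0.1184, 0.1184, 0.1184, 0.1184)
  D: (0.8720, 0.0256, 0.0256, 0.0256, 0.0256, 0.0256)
A > C > B > D

Key insight: Entropy is maximized by uniform distributions and minimized by concentrated distributions.

Entropies:
  H(A) = 2.5850 bits
  H(B) = 1.5779 bits
  H(C) = 2.3500 bits
  H(D) = 0.8491 bits

Ranking: A > C > B > D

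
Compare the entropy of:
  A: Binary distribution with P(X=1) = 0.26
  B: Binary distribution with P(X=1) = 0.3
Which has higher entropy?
B

For binary distributions, entropy is maximized at p=0.5 and decreases as p moves toward 0 or 1.

H(A) = H(0.26) = 0.8267 bits
H(B) = H(0.3) = 0.8813 bits

Distribution B (p=0.3) is closer to uniform (p=0.5), so it has higher entropy.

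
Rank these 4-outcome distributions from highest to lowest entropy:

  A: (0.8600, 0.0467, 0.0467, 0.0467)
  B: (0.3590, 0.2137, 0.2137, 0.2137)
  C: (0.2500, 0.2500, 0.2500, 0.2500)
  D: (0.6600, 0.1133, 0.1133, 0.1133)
C > B > D > A

Key insight: Entropy is maximized by uniform distributions and minimized by concentrated distributions.

Entropies:
  H(A) = 0.8061 bits
  H(B) = 1.9578 bits
  H(C) = 2.0000 bits
  H(D) = 1.4637 bits

Ranking: C > B > D > A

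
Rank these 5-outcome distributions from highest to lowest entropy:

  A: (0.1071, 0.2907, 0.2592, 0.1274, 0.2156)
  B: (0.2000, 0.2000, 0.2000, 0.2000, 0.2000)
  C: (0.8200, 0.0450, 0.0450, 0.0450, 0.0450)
B > A > C

Key insight: Entropy is maximized by uniform distributions and minimized by concentrated distributions.

- Uniform distributions have maximum entropy log₂(5) = 2.3219 bits
- The more "peaked" or concentrated a distribution, the lower its entropy

Entropies:
  H(A) = 2.2241 bits
  H(B) = 2.3219 bits
  H(C) = 1.0401 bits

Ranking: B > A > C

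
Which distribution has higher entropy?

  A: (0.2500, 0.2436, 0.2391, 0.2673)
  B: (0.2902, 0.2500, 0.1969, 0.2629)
A

Both distributions are close to uniform, making this a harder comparison.

H(A) = 1.9987 bits
H(B) = 1.9863 bits

The distribution closer to uniform has higher entropy.
Answer: A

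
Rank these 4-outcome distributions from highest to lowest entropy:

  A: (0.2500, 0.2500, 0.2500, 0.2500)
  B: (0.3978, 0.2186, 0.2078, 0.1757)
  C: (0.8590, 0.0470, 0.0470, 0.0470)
A > B > C

Key insight: Entropy is maximized by uniform distributions and minimized by concentrated distributions.

- Uniform distributions have maximum entropy log₂(4) = 2.0000 bits
- The more "peaked" or concentrated a distribution, the lower its entropy

Entropies:
  H(A) = 2.0000 bits
  H(B) = 1.9205 bits
  H(C) = 0.8103 bits

Ranking: A > B > C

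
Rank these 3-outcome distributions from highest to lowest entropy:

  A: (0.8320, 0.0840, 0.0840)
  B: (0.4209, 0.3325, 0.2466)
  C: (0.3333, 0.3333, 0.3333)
C > B > A

Key insight: Entropy is maximized by uniform distributions and minimized by concentrated distributions.

- Uniform distributions have maximum entropy log₂(3) = 1.5850 bits
- The more "peaked" or concentrated a distribution, the lower its entropy

Entropies:
  H(A) = 0.8211 bits
  H(B) = 1.5517 bits
  H(C) = 1.5850 bits

Ranking: C > B > A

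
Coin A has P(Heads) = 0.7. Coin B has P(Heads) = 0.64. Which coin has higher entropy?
B

For binary distributions, entropy is maximized at p=0.5 and decreases as p moves toward 0 or 1.

H(A) = H(0.7) = 0.8813 bits
H(B) = H(0.64) = 0.9427 bits

Distribution B (p=0.64) is closer to uniform (p=0.5), so it has higher entropy.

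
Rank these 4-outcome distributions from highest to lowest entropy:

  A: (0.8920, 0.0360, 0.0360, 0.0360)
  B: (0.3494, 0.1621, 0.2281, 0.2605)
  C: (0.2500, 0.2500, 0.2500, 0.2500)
C > B > A

Key insight: Entropy is maximized by uniform distributions and minimized by concentrated distributions.

- Uniform distributions have maximum entropy log₂(4) = 2.0000 bits
- The more "peaked" or concentrated a distribution, the lower its entropy

Entropies:
  H(A) = 0.6650 bits
  H(B) = 1.9474 bits
  H(C) = 2.0000 bits

Ranking: C > B > A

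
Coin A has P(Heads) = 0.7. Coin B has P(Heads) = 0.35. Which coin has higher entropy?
B

For binary distributions, entropy is maximized at p=0.5 and decreases as p moves toward 0 or 1.

H(A) = H(0.7) = 0.8813 bits
H(B) = H(0.35) = 0.9341 bits

Distribution B (p=0.35) is closer to uniform (p=0.5), so it has higher entropy.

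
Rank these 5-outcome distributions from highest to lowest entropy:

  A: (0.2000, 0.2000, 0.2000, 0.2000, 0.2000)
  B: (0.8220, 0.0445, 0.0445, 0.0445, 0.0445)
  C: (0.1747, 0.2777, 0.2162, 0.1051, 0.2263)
A > C > B

Key insight: Entropy is maximized by uniform distributions and minimized by concentrated distributions.

- Uniform distributions have maximum entropy log₂(5) = 2.3219 bits
- The more "peaked" or concentrated a distribution, the lower its entropy

Entropies:
  H(A) = 2.3219 bits
  H(B) = 1.0317 bits
  H(C) = 2.2575 bits

Ranking: A > C > B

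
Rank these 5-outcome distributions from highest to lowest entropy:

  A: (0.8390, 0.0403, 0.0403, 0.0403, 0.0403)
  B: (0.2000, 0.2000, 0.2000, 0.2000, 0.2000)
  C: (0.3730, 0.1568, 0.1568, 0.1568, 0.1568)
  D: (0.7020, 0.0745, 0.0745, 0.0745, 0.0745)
B > C > D > A

Key insight: Entropy is maximized by uniform distributions and minimized by concentrated distributions.

Entropies:
  H(A) = 0.9587 bits
  H(B) = 2.3219 bits
  H(C) = 2.2069 bits
  H(D) = 1.4748 bits

Ranking: B > C > D > A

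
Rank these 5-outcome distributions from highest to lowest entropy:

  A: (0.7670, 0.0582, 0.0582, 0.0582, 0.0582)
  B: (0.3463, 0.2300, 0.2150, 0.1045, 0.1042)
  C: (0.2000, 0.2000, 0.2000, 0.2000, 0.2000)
C > B > A

Key insight: Entropy is maximized by uniform distributions and minimized by concentrated distributions.

- Uniform distributions have maximum entropy log₂(5) = 2.3219 bits
- The more "peaked" or concentrated a distribution, the lower its entropy

Entropies:
  H(A) = 1.2492 bits
  H(B) = 2.1747 bits
  H(C) = 2.3219 bits

Ranking: C > B > A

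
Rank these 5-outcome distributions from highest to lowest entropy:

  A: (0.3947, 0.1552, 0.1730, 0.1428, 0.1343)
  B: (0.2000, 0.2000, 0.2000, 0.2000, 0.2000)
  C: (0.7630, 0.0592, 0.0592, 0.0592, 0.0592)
B > A > C

Key insight: Entropy is maximized by uniform distributions and minimized by concentrated distributions.

- Uniform distributions have maximum entropy log₂(5) = 2.3219 bits
- The more "peaked" or concentrated a distribution, the lower its entropy

Entropies:
  H(A) = 2.1744 bits
  H(B) = 2.3219 bits
  H(C) = 1.2640 bits

Ranking: B > A > C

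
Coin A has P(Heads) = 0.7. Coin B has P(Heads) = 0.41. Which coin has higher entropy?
B

For binary distributions, entropy is maximized at p=0.5 and decreases as p moves toward 0 or 1.

H(A) = H(0.7) = 0.8813 bits
H(B) = H(0.41) = 0.9765 bits

Distribution B (p=0.41) is closer to uniform (p=0.5), so it has higher entropy.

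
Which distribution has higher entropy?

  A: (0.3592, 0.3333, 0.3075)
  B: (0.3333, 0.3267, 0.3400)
B

Both distributions are close to uniform, making this a harder comparison.

H(A) = 1.5821 bits
H(B) = 1.5848 bits

The distribution closer to uniform has higher entropy.
Answer: B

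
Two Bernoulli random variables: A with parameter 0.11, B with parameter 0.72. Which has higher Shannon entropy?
B

For binary distributions, entropy is maximized at p=0.5 and decreases as p moves toward 0 or 1.

H(A) = H(0.11) = 0.4999 bits
H(B) = H(0.72) = 0.8555 bits

Distribution B (p=0.72) is closer to uniform (p=0.5), so it has higher entropy.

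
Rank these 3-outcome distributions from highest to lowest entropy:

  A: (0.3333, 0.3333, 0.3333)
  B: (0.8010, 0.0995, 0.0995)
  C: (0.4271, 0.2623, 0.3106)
A > C > B

Key insight: Entropy is maximized by uniform distributions and minimized by concentrated distributions.

- Uniform distributions have maximum entropy log₂(3) = 1.5850 bits
- The more "peaked" or concentrated a distribution, the lower its entropy

Entropies:
  H(A) = 1.5850 bits
  H(B) = 0.9189 bits
  H(C) = 1.5546 bits

Ranking: A > C > B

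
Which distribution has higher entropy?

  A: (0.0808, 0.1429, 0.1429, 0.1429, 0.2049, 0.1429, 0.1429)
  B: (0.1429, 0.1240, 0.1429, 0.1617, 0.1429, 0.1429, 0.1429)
B

Both distributions are close to uniform, making this a harder comparison.

H(A) = 2.7671 bits
H(B) = 2.8037 bits

The distribution closer to uniform has higher entropy.
Answer: B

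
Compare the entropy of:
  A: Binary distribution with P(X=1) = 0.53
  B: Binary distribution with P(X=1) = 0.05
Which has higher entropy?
A

For binary distributions, entropy is maximized at p=0.5 and decreases as p moves toward 0 or 1.

H(A) = H(0.53) = 0.9974 bits
H(B) = H(0.05) = 0.2864 bits

Distribution A (p=0.53) is closer to uniform (p=0.5), so it has higher entropy.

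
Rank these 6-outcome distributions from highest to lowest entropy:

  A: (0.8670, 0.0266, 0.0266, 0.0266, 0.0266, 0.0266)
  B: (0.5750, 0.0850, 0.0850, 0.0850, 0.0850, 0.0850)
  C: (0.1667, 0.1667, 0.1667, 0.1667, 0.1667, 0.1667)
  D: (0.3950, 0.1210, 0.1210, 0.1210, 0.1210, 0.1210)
C > D > B > A

Key insight: Entropy is maximized by uniform distributions and minimized by concentrated distributions.

Entropies:
  H(A) = 0.8744 bits
  H(B) = 1.9705 bits
  H(C) = 2.5850 bits
  H(D) = 2.3727 bits

Ranking: C > D > B > A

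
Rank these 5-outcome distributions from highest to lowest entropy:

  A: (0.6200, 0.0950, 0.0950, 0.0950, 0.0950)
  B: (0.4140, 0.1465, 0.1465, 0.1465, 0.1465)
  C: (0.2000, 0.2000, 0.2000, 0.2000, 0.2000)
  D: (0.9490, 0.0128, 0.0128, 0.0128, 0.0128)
C > B > A > D

Key insight: Entropy is maximized by uniform distributions and minimized by concentrated distributions.

Entropies:
  H(A) = 1.7180 bits
  H(B) = 2.1506 bits
  H(C) = 2.3219 bits
  H(D) = 0.3926 bits

Ranking: C > B > A > D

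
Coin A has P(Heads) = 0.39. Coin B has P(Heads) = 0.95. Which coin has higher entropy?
A

For binary distributions, entropy is maximized at p=0.5 and decreases as p moves toward 0 or 1.

H(A) = H(0.39) = 0.9648 bits
H(B) = H(0.95) = 0.2864 bits

Distribution A (p=0.39) is closer to uniform (p=0.5), so it has higher entropy.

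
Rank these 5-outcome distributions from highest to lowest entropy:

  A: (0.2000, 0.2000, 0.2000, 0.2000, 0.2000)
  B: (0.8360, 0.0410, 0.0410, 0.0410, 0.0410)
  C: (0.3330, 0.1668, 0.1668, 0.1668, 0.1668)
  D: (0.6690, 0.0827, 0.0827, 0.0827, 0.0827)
A > C > D > B

Key insight: Entropy is maximized by uniform distributions and minimized by concentrated distributions.

Entropies:
  H(A) = 2.3219 bits
  H(B) = 0.9718 bits
  H(C) = 2.2520 bits
  H(D) = 1.5779 bits

Ranking: A > C > D > B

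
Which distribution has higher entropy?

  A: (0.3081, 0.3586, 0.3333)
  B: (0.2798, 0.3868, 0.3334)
A

Both distributions are close to uniform, making this a harder comparison.

H(A) = 1.5822 bits
H(B) = 1.5725 bits

The distribution closer to uniform has higher entropy.
Answer: A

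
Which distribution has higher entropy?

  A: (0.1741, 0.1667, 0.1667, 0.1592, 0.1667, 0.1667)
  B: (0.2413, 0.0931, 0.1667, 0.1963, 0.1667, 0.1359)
A

Both distributions are close to uniform, making this a harder comparison.

H(A) = 2.5845 bits
H(B) = 2.5279 bits

The distribution closer to uniform has higher entropy.
Answer: A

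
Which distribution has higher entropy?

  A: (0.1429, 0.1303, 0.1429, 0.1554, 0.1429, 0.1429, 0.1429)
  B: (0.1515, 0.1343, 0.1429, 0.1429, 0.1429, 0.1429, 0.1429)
B

Both distributions are close to uniform, making this a harder comparison.

H(A) = 2.8058 bits
H(B) = 2.8066 bits

The distribution closer to uniform has higher entropy.
Answer: B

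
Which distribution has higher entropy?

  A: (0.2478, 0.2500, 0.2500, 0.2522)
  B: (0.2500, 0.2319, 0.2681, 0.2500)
A

Both distributions are close to uniform, making this a harder comparison.

H(A) = 2.0000 bits
H(B) = 1.9981 bits

The distribution closer to uniform has higher entropy.
Answer: A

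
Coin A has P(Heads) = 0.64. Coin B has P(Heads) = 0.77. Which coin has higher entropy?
A

For binary distributions, entropy is maximized at p=0.5 and decreases as p moves toward 0 or 1.

H(A) = H(0.64) = 0.9427 bits
H(B) = H(0.77) = 0.7780 bits

Distribution A (p=0.64) is closer to uniform (p=0.5), so it has higher entropy.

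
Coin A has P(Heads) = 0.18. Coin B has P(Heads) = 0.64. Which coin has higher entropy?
B

For binary distributions, entropy is maximized at p=0.5 and decreases as p moves toward 0 or 1.

H(A) = H(0.18) = 0.6801 bits
H(B) = H(0.64) = 0.9427 bits

Distribution B (p=0.64) is closer to uniform (p=0.5), so it has higher entropy.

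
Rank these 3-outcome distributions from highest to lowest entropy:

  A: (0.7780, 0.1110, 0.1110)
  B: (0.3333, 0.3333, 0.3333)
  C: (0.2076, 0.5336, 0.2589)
B > C > A

Key insight: Entropy is maximized by uniform distributions and minimized by concentrated distributions.

- Uniform distributions have maximum entropy log₂(3) = 1.5850 bits
- The more "peaked" or concentrated a distribution, the lower its entropy

Entropies:
  H(A) = 0.9858 bits
  H(B) = 1.5850 bits
  H(C) = 1.4591 bits

Ranking: B > C > A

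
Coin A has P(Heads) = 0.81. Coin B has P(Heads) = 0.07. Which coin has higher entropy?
A

For binary distributions, entropy is maximized at p=0.5 and decreases as p moves toward 0 or 1.

H(A) = H(0.81) = 0.7015 bits
H(B) = H(0.07) = 0.3659 bits

Distribution A (p=0.81) is closer to uniform (p=0.5), so it has higher entropy.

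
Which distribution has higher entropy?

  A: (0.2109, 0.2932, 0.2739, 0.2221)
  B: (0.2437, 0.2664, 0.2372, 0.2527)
B

Both distributions are close to uniform, making this a harder comparison.

H(A) = 1.9863 bits
H(B) = 1.9986 bits

The distribution closer to uniform has higher entropy.
Answer: B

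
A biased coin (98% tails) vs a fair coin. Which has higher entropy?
Fair coin

The fair coin is uniform (p=0.5), maximizing binary entropy at 1 bit. The biased coin has H(0.98) ≈ 0.141 bits — its outcome is more predictable, so its entropy is lower.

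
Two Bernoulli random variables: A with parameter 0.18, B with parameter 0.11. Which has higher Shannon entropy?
A

For binary distributions, entropy is maximized at p=0.5 and decreases as p moves toward 0 or 1.

H(A) = H(0.18) = 0.6801 bits
H(B) = H(0.11) = 0.4999 bits

Distribution A (p=0.18) is closer to uniform (p=0.5), so it has higher entropy.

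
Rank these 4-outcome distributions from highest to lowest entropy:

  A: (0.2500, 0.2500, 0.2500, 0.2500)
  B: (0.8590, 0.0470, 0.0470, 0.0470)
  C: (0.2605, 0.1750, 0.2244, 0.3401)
A > C > B

Key insight: Entropy is maximized by uniform distributions and minimized by concentrated distributions.

- Uniform distributions have maximum entropy log₂(4) = 2.0000 bits
- The more "peaked" or concentrated a distribution, the lower its entropy

Entropies:
  H(A) = 2.0000 bits
  H(B) = 0.8103 bits
  H(C) = 1.9586 bits

Ranking: A > C > B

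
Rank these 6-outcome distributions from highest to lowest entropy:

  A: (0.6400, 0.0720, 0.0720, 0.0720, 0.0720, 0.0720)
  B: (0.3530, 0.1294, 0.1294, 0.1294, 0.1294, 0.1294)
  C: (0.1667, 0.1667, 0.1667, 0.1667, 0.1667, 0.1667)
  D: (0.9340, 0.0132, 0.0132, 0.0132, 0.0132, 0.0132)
C > B > A > D

Key insight: Entropy is maximized by uniform distributions and minimized by concentrated distributions.

Entropies:
  H(A) = 1.7786 bits
  H(B) = 2.4390 bits
  H(C) = 2.5850 bits
  H(D) = 0.5041 bits

Ranking: C > B > A > D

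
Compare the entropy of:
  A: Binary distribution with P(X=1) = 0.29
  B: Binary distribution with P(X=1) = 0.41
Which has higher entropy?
B

For binary distributions, entropy is maximized at p=0.5 and decreases as p moves toward 0 or 1.

H(A) = H(0.29) = 0.8687 bits
H(B) = H(0.41) = 0.9765 bits

Distribution B (p=0.41) is closer to uniform (p=0.5), so it has higher entropy.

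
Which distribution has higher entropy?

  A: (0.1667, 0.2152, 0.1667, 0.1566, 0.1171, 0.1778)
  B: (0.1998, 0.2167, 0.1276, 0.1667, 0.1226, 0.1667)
A

Both distributions are close to uniform, making this a harder comparison.

H(A) = 2.5628 bits
H(B) = 2.5541 bits

The distribution closer to uniform has higher entropy.
Answer: A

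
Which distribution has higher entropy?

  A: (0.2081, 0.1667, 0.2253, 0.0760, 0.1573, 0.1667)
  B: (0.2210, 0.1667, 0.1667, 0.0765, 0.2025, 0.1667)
B

Both distributions are close to uniform, making this a harder comparison.

H(A) = 2.5196 bits
H(B) = 2.5240 bits

The distribution closer to uniform has higher entropy.
Answer: B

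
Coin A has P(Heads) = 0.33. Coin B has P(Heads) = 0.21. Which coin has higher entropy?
A

For binary distributions, entropy is maximized at p=0.5 and decreases as p moves toward 0 or 1.

H(A) = H(0.33) = 0.9149 bits
H(B) = H(0.21) = 0.7415 bits

Distribution A (p=0.33) is closer to uniform (p=0.5), so it has higher entropy.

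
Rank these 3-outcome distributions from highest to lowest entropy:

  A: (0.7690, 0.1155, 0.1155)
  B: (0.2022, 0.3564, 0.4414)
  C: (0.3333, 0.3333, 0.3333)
C > B > A

Key insight: Entropy is maximized by uniform distributions and minimized by concentrated distributions.

- Uniform distributions have maximum entropy log₂(3) = 1.5850 bits
- The more "peaked" or concentrated a distribution, the lower its entropy

Entropies:
  H(A) = 1.0108 bits
  H(B) = 1.5175 bits
  H(C) = 1.5850 bits

Ranking: C > B > A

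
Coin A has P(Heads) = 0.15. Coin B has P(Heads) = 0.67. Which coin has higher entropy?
B

For binary distributions, entropy is maximized at p=0.5 and decreases as p moves toward 0 or 1.

H(A) = H(0.15) = 0.6098 bits
H(B) = H(0.67) = 0.9149 bits

Distribution B (p=0.67) is closer to uniform (p=0.5), so it has higher entropy.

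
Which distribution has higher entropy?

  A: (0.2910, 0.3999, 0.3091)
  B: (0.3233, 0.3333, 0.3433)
B

Both distributions are close to uniform, making this a harder comparison.

H(A) = 1.5706 bits
H(B) = 1.5845 bits

The distribution closer to uniform has higher entropy.
Answer: B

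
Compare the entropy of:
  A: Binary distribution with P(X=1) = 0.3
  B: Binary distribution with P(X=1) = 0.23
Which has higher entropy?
A

For binary distributions, entropy is maximized at p=0.5 and decreases as p moves toward 0 or 1.

H(A) = H(0.3) = 0.8813 bits
H(B) = H(0.23) = 0.7780 bits

Distribution A (p=0.3) is closer to uniform (p=0.5), so it has higher entropy.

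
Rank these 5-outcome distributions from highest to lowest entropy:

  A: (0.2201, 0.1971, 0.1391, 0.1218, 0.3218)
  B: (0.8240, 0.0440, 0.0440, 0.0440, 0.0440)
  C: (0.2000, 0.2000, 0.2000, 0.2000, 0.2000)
C > A > B

Key insight: Entropy is maximized by uniform distributions and minimized by concentrated distributions.

- Uniform distributions have maximum entropy log₂(5) = 2.3219 bits
- The more "peaked" or concentrated a distribution, the lower its entropy

Entropies:
  H(A) = 2.2348 bits
  H(B) = 1.0232 bits
  H(C) = 2.3219 bits

Ranking: C > A > B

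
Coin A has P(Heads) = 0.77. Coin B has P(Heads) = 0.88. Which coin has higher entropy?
A

For binary distributions, entropy is maximized at p=0.5 and decreases as p moves toward 0 or 1.

H(A) = H(0.77) = 0.7780 bits
H(B) = H(0.88) = 0.5294 bits

Distribution A (p=0.77) is closer to uniform (p=0.5), so it has higher entropy.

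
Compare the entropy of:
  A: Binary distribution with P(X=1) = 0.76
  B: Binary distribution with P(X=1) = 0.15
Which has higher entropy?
A

For binary distributions, entropy is maximized at p=0.5 and decreases as p moves toward 0 or 1.

H(A) = H(0.76) = 0.7950 bits
H(B) = H(0.15) = 0.6098 bits

Distribution A (p=0.76) is closer to uniform (p=0.5), so it has higher entropy.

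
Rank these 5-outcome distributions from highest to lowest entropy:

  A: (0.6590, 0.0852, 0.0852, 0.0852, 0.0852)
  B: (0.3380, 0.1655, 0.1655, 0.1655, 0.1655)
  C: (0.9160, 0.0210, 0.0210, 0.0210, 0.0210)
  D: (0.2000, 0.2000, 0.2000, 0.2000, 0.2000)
D > B > A > C

Key insight: Entropy is maximized by uniform distributions and minimized by concentrated distributions.

Entropies:
  H(A) = 1.6078 bits
  H(B) = 2.2469 bits
  H(C) = 0.5841 bits
  H(D) = 2.3219 bits

Ranking: D > B > A > C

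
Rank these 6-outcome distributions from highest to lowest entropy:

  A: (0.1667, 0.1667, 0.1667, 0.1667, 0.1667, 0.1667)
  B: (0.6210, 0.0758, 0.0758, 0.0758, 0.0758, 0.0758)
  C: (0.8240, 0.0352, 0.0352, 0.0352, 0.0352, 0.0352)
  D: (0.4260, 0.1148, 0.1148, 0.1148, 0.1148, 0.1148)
A > D > B > C

Key insight: Entropy is maximized by uniform distributions and minimized by concentrated distributions.

Entropies:
  H(A) = 2.5850 bits
  H(B) = 1.8373 bits
  H(C) = 1.0799 bits
  H(D) = 2.3169 bits

Ranking: A > D > B > C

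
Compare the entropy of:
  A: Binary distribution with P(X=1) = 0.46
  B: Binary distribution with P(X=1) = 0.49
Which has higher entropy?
B

For binary distributions, entropy is maximized at p=0.5 and decreases as p moves toward 0 or 1.

H(A) = H(0.46) = 0.9954 bits
H(B) = H(0.49) = 0.9997 bits

Distribution B (p=0.49) is closer to uniform (p=0.5), so it has higher entropy.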